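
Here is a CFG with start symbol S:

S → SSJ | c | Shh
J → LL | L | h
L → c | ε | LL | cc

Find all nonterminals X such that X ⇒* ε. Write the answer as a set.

{J, L}

Directly nullable (have an ε-rule): {L}.
J is nullable via J -> L (every symbol on the right is already known nullable).
Not nullable: S — each has a terminal in every rule's right-hand side or depends on a non-nullable symbol.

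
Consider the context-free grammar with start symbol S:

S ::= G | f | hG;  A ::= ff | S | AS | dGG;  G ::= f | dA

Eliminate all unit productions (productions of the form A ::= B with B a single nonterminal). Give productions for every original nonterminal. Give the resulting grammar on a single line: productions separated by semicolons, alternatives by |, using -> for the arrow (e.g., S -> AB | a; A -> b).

Unit productions: A->S, S->G.
Unit pairs (A ⇒* B via units): (A,G), (A,S), (S,G).
S: inherits non-unit rules of {G, S} → dA | f | hG.
A: inherits non-unit rules of {A, G, S} → AS | dA | dGG | f | ff | hG.
G: inherits non-unit rules of {G} → dA | f.

S -> f | dA | hG; A -> f | AS | dA | ff | hG | dGG; G -> f | dA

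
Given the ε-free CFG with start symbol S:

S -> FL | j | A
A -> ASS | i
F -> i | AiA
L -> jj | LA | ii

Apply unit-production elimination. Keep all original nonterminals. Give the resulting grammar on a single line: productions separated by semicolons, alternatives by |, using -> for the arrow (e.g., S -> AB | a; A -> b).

Unit productions: S->A.
Unit pairs (A ⇒* B via units): (S,A).
S: inherits non-unit rules of {A, S} → ASS | FL | i | j.
A: inherits non-unit rules of {A} → ASS | i.
F: inherits non-unit rules of {F} → AiA | i.
L: inherits non-unit rules of {L} → LA | ii | jj.

S -> i | j | FL | ASS; A -> i | ASS; F -> i | AiA; L -> LA | ii | jj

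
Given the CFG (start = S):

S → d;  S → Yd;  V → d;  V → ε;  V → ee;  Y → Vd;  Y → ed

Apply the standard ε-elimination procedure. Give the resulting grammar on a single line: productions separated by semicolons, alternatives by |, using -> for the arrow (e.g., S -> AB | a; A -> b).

Nullable set: {V}.
Drop V -> ε.
Y -> Vd: V nullable, giving Vd | d.
Unchanged (no nullable symbols): S -> Yd; S -> d; V -> d; V -> ee; Y -> ed.

S -> d | Yd; V -> d | ee; Y -> d | Vd | ed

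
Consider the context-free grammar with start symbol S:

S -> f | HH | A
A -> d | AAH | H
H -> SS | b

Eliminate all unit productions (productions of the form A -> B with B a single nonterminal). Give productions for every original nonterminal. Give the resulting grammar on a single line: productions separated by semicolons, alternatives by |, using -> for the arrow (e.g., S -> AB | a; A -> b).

Unit productions: A->H, S->A.
Unit pairs (A ⇒* B via units): (A,H), (S,A), (S,H).
S: inherits non-unit rules of {A, H, S} → AAH | HH | SS | b | d | f.
A: inherits non-unit rules of {A, H} → AAH | SS | b | d.
H: inherits non-unit rules of {H} → SS | b.

S -> b | d | f | HH | SS | AAH; A -> b | d | SS | AAH; H -> b | SS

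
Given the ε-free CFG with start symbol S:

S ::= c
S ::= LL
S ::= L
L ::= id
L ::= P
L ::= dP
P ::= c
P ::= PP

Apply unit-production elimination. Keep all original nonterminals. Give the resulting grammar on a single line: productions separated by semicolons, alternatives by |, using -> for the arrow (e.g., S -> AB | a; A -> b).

S -> c | LL | PP | dP | id; L -> c | PP | dP | id; P -> c | PP

Unit productions: L->P, S->L.
Unit pairs (A ⇒* B via units): (L,P), (S,L), (S,P).
S: inherits non-unit rules of {L, P, S} → LL | PP | c | dP | id.
L: inherits non-unit rules of {L, P} → PP | c | dP | id.
P: inherits non-unit rules of {P} → PP | c.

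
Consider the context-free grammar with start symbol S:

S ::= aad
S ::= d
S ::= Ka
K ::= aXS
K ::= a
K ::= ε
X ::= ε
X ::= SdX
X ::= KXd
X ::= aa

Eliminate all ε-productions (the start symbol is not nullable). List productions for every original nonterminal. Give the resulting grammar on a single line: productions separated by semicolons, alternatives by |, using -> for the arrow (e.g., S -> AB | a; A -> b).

S -> a | d | Ka | aad; K -> a | aS | aXS; X -> d | Kd | Sd | Xd | aa | KXd | SdX

Nullable set: {K, X}.
S -> Ka: K nullable, giving Ka | a.
Drop K -> ε.
K -> aXS: X nullable, giving aS | aXS.
Drop X -> ε.
X -> KXd: K, X nullable, giving KXd | Kd | Xd | d.
X -> SdX: X nullable, giving Sd | SdX.
Unchanged (no nullable symbols): S -> aad; S -> d; K -> a; X -> aa.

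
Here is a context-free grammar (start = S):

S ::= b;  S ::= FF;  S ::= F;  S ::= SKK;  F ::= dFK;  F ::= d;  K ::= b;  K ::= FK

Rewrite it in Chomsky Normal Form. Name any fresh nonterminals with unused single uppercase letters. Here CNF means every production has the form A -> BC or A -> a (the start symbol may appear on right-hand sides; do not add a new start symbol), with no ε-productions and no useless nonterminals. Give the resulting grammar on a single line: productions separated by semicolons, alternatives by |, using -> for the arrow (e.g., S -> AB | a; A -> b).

No ε-productions.
After unit-elimination: S -> b | d | FF | SKK | dFK; F -> d | dFK; K -> b | FK.
TERM: introduce A -> d and substitute in every rule of length ≥2.
BIN: F -> AFK becomes F -> AB, B -> FK; S -> AFK becomes S -> AC, C -> FK; S -> SKK becomes S -> SD, D -> KK.

S -> b | d | AC | FF | SD; A -> d; B -> FK; C -> FK; D -> KK; F -> d | AB; K -> b | FK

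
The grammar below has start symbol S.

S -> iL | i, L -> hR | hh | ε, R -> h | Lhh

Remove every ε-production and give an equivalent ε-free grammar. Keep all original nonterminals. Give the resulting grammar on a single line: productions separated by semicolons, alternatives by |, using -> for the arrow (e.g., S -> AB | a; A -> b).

S -> i | iL; L -> hR | hh; R -> h | hh | Lhh

Nullable set: {L}.
S -> iL: L nullable, giving i | iL.
Drop L -> ε.
R -> Lhh: L nullable, giving Lhh | hh.
Unchanged (no nullable symbols): S -> i; L -> hR; L -> hh; R -> h.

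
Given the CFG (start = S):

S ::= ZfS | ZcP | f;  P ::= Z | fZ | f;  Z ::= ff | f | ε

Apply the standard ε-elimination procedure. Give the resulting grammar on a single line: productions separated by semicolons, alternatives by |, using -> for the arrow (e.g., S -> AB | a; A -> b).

S -> c | f | Zc | cP | fS | ZcP | ZfS; P -> Z | f | fZ; Z -> f | ff

Nullable set: {P, Z}.
S -> ZcP: Z, P nullable, giving Zc | ZcP | c | cP.
S -> ZfS: Z nullable, giving ZfS | fS.
P -> Z: Z nullable, giving Z.
P -> fZ: Z nullable, giving f | fZ.
Drop Z -> ε.
Unchanged (no nullable symbols): S -> f; P -> f; Z -> f; Z -> ff.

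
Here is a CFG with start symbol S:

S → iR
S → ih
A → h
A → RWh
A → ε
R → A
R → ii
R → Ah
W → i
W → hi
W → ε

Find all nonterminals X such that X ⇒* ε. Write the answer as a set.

Directly nullable (have an ε-rule): {A, W}.
R is nullable via R -> A (every symbol on the right is already known nullable).
Not nullable: S — each has a terminal in every rule's right-hand side or depends on a non-nullable symbol.

{A, R, W}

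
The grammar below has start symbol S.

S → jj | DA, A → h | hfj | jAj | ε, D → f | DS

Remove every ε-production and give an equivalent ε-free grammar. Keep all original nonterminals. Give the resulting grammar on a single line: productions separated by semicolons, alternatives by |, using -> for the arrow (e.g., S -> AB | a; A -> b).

S -> D | DA | jj; A -> h | jj | hfj | jAj; D -> f | DS

Nullable set: {A}.
S -> DA: A nullable, giving D | DA.
Drop A -> ε.
A -> jAj: A nullable, giving jAj | jj.
Unchanged (no nullable symbols): S -> jj; A -> h; A -> hfj; D -> DS; D -> f.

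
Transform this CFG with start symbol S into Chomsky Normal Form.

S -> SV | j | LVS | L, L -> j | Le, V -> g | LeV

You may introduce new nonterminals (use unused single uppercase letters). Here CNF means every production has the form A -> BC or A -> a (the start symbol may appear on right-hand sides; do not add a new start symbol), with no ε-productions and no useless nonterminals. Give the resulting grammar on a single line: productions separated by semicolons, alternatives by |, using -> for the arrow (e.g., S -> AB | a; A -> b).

No ε-productions.
After unit-elimination: S -> j | Le | SV | LVS; L -> j | Le; V -> g | LeV.
TERM: introduce A -> e and substitute in every rule of length ≥2.
BIN: S -> LVS becomes S -> LB, B -> VS; V -> LAV becomes V -> LC, C -> AV.

S -> j | LA | LB | SV; A -> e; B -> VS; C -> AV; L -> j | LA; V -> g | LC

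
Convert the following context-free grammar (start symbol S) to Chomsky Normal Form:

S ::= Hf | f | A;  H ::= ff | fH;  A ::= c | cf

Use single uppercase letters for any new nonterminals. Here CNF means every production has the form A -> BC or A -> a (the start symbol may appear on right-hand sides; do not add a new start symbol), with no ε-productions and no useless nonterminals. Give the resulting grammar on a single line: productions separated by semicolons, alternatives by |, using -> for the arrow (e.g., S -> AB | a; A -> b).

S -> c | f | BC | HC; B -> c; C -> f; H -> CC | CH

No ε-productions.
After unit-elimination: S -> c | f | Hf | cf; A -> c | cf; H -> fH | ff.
TERM: introduce B -> c, C -> f and substitute in every rule of length ≥2.
Drop unreachable/unproductive: A.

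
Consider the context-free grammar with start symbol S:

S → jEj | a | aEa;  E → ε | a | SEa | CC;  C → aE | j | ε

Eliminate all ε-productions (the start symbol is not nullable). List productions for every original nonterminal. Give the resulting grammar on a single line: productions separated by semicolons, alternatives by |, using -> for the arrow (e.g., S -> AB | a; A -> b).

Nullable set: {C, E}.
S -> aEa: E nullable, giving aEa | aa.
S -> jEj: E nullable, giving jEj | jj.
Drop C -> ε.
C -> aE: E nullable, giving a | aE.
Drop E -> ε.
E -> CC: C, C nullable, giving C | CC.
E -> SEa: E nullable, giving SEa | Sa.
Unchanged (no nullable symbols): S -> a; C -> j; E -> a.

S -> a | aa | jj | aEa | jEj; C -> a | j | aE; E -> C | a | CC | Sa | SEa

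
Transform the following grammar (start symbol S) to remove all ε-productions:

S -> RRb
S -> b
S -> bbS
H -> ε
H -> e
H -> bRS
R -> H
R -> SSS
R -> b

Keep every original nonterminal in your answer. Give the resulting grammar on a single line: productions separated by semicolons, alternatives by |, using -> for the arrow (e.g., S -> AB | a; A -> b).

S -> b | Rb | RRb | bbS; H -> e | bS | bRS; R -> H | b | SSS

Nullable set: {H, R}.
S -> RRb: R, R nullable, giving RRb | Rb | b.
Drop H -> ε.
H -> bRS: R nullable, giving bRS | bS.
R -> H: H nullable, giving H.
Unchanged (no nullable symbols): S -> b; S -> bbS; H -> e; R -> SSS; R -> b.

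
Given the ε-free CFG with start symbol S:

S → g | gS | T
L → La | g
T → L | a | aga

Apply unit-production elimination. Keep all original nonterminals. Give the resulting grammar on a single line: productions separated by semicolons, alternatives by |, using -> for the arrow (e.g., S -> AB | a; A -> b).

S -> a | g | La | gS | aga; L -> g | La; T -> a | g | La | aga

Unit productions: S->T, T->L.
Unit pairs (A ⇒* B via units): (S,L), (S,T), (T,L).
S: inherits non-unit rules of {L, S, T} → La | a | aga | g | gS.
L: inherits non-unit rules of {L} → La | g.
T: inherits non-unit rules of {L, T} → La | a | aga | g.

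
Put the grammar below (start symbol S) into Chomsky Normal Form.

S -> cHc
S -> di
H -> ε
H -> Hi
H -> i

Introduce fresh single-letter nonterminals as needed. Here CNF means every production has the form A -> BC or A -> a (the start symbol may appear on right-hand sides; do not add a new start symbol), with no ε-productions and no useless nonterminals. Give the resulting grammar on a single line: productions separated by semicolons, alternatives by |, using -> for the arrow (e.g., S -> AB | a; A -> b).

Nullable: {H}; after ε-elimination: S -> cc | di | cHc; H -> i | Hi.
No unit productions to eliminate.
TERM: introduce B -> c, C -> d, A -> i and substitute in every rule of length ≥2.
BIN: S -> BHB becomes S -> BD, D -> HB.

S -> BB | BD | CA; A -> i; B -> c; C -> d; D -> HB; H -> i | HA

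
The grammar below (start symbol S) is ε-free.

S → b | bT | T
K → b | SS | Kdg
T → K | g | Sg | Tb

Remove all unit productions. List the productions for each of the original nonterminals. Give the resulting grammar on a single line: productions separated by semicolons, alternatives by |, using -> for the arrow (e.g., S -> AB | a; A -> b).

S -> b | g | SS | Sg | Tb | bT | Kdg; K -> b | SS | Kdg; T -> b | g | SS | Sg | Tb | Kdg

Unit productions: S->T, T->K.
Unit pairs (A ⇒* B via units): (S,K), (S,T), (T,K).
S: inherits non-unit rules of {K, S, T} → Kdg | SS | Sg | Tb | b | bT | g.
K: inherits non-unit rules of {K} → Kdg | SS | b.
T: inherits non-unit rules of {K, T} → Kdg | SS | Sg | Tb | b | g.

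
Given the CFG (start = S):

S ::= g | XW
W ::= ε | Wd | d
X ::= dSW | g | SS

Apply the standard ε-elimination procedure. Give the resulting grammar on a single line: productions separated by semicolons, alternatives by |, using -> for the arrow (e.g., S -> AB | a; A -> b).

S -> X | g | XW; W -> d | Wd; X -> g | SS | dS | dSW

Nullable set: {W}.
S -> XW: W nullable, giving X | XW.
Drop W -> ε.
W -> Wd: W nullable, giving Wd | d.
X -> dSW: W nullable, giving dS | dSW.
Unchanged (no nullable symbols): S -> g; W -> d; X -> SS; X -> g.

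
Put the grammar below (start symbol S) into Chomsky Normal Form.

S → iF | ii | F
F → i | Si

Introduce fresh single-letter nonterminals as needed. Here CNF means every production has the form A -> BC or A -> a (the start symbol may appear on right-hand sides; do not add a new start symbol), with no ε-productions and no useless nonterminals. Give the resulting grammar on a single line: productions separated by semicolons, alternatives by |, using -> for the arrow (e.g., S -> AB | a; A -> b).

S -> i | AA | AF | SA; A -> i; F -> i | SA

No ε-productions.
After unit-elimination: S -> i | Si | iF | ii; F -> i | Si.
TERM: introduce A -> i and substitute in every rule of length ≥2.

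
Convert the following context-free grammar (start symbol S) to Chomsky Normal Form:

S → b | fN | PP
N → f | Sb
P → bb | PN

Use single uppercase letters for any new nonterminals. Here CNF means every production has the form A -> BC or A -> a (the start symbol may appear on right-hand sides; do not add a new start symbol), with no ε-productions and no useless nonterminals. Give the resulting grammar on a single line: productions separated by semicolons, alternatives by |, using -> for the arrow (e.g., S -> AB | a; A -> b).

S -> b | BN | PP; A -> b; B -> f; N -> f | SA; P -> AA | PN

No ε-productions.
No unit productions to eliminate.
TERM: introduce A -> b, B -> f and substitute in every rule of length ≥2.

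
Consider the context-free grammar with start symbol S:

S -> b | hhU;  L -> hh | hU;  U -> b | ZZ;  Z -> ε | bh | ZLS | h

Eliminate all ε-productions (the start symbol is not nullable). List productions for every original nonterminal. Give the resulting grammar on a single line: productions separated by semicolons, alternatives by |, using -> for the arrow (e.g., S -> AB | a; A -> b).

S -> b | hh | hhU; L -> h | hU | hh; U -> Z | b | ZZ; Z -> h | LS | bh | ZLS

Nullable set: {U, Z}.
S -> hhU: U nullable, giving hh | hhU.
L -> hU: U nullable, giving h | hU.
U -> ZZ: Z, Z nullable, giving Z | ZZ.
Drop Z -> ε.
Z -> ZLS: Z nullable, giving LS | ZLS.
Unchanged (no nullable symbols): S -> b; L -> hh; U -> b; Z -> bh; Z -> h.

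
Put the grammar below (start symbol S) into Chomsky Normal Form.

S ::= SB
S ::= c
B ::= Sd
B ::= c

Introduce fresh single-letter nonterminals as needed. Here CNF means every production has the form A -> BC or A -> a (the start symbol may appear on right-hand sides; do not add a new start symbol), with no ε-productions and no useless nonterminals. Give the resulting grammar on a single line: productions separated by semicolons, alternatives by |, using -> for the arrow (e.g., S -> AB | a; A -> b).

S -> c | SB; A -> d; B -> c | SA

No ε-productions.
No unit productions to eliminate.
TERM: introduce A -> d and substitute in every rule of length ≥2.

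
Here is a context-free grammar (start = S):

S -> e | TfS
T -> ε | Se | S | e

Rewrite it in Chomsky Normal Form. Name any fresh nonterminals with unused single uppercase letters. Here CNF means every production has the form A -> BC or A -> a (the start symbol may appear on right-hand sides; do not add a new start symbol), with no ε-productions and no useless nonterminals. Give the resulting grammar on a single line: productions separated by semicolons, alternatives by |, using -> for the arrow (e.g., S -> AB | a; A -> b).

S -> e | AS | TC; A -> f; B -> e; C -> AS; D -> AS; T -> e | AS | SB | TD

Nullable: {T}; after ε-elimination: S -> e | fS | TfS; T -> S | e | Se.
After unit-elimination: S -> e | fS | TfS; T -> e | Se | fS | TfS.
TERM: introduce B -> e, A -> f and substitute in every rule of length ≥2.
BIN: S -> TAS becomes S -> TC, C -> AS; T -> TAS becomes T -> TD, D -> AS.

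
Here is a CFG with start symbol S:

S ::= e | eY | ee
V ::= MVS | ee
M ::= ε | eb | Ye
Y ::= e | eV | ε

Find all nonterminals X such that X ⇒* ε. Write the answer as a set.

{M, Y}

Directly nullable (have an ε-rule): {M, Y}.
Not nullable: S, V — each has a terminal in every rule's right-hand side or depends on a non-nullable symbol.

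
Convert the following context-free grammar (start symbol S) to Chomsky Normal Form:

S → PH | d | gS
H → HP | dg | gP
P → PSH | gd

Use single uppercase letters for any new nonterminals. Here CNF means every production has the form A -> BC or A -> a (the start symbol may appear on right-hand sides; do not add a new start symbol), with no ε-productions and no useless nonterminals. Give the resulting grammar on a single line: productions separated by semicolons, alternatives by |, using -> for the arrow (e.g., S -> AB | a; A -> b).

No ε-productions.
No unit productions to eliminate.
TERM: introduce A -> d, B -> g and substitute in every rule of length ≥2.
BIN: P -> PSH becomes P -> PC, C -> SH.

S -> d | BS | PH; A -> d; B -> g; C -> SH; H -> AB | BP | HP; P -> BA | PC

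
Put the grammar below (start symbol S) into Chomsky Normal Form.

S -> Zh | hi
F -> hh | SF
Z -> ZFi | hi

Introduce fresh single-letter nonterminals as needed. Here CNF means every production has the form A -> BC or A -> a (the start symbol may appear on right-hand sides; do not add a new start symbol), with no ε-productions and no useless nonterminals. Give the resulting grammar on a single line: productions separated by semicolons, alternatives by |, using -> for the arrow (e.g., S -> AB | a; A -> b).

No ε-productions.
No unit productions to eliminate.
TERM: introduce A -> h, B -> i and substitute in every rule of length ≥2.
BIN: Z -> ZFB becomes Z -> ZC, C -> FB.

S -> AB | ZA; A -> h; B -> i; C -> FB; F -> AA | SF; Z -> AB | ZC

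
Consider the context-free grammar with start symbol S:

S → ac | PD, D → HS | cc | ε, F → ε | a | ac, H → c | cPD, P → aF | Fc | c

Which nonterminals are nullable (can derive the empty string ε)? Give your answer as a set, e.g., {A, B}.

Directly nullable (have an ε-rule): {D, F}.
Not nullable: H, P, S — each has a terminal in every rule's right-hand side or depends on a non-nullable symbol.

{D, F}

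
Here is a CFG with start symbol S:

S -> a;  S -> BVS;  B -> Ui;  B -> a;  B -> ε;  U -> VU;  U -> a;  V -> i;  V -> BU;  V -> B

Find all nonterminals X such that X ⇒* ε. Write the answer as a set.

{B, V}

Directly nullable (have an ε-rule): {B}.
V is nullable via V -> B (every symbol on the right is already known nullable).
Not nullable: S, U — each has a terminal in every rule's right-hand side or depends on a non-nullable symbol.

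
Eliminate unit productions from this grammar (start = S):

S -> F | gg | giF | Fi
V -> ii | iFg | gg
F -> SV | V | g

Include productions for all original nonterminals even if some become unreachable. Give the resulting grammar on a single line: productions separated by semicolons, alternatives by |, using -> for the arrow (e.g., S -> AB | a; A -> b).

S -> g | Fi | SV | gg | ii | giF | iFg; F -> g | SV | gg | ii | iFg; V -> gg | ii | iFg

Unit productions: F->V, S->F.
Unit pairs (A ⇒* B via units): (F,V), (S,F), (S,V).
S: inherits non-unit rules of {F, S, V} → Fi | SV | g | gg | giF | iFg | ii.
F: inherits non-unit rules of {F, V} → SV | g | gg | iFg | ii.
V: inherits non-unit rules of {V} → gg | iFg | ii.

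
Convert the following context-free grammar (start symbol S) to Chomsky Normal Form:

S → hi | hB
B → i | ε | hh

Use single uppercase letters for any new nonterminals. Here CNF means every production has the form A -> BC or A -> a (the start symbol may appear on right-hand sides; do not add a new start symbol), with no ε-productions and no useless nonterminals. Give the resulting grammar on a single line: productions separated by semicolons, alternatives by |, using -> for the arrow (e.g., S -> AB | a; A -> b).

Nullable: {B}; after ε-elimination: S -> h | hB | hi; B -> i | hh.
No unit productions to eliminate.
TERM: introduce A -> h, C -> i and substitute in every rule of length ≥2.

S -> h | AB | AC; A -> h; B -> i | AA; C -> i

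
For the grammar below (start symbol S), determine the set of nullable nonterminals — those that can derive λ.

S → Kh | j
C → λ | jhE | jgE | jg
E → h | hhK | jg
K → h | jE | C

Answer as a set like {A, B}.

Directly nullable (have an ε-rule): {C}.
K is nullable via K -> C (every symbol on the right is already known nullable).
Not nullable: E, S — each has a terminal in every rule's right-hand side or depends on a non-nullable symbol.

{C, K}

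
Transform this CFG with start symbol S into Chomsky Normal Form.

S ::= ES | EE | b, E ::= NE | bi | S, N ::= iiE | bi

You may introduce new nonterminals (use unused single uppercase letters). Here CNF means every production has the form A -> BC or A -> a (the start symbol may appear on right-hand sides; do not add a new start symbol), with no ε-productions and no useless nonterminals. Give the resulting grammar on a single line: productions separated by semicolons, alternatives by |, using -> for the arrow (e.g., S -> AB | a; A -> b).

No ε-productions.
After unit-elimination: S -> b | EE | ES; E -> b | EE | ES | NE | bi; N -> bi | iiE.
TERM: introduce A -> b, B -> i and substitute in every rule of length ≥2.
BIN: N -> BBE becomes N -> BC, C -> BE.

S -> b | EE | ES; A -> b; B -> i; C -> BE; E -> b | AB | EE | ES | NE; N -> AB | BC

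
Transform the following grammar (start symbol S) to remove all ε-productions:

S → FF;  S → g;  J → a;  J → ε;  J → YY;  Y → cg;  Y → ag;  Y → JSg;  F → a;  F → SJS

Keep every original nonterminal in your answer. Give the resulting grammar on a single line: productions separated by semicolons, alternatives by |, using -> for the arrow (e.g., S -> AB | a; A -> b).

Nullable set: {J}.
F -> SJS: J nullable, giving SJS | SS.
Drop J -> ε.
Y -> JSg: J nullable, giving JSg | Sg.
Unchanged (no nullable symbols): S -> FF; S -> g; F -> a; J -> YY; J -> a; Y -> ag; Y -> cg.

S -> g | FF; F -> a | SS | SJS; J -> a | YY; Y -> Sg | ag | cg | JSg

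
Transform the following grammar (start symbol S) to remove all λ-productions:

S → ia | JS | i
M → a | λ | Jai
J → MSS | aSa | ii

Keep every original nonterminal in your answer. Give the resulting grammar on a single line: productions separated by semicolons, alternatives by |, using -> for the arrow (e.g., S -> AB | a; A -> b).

S -> i | JS | ia; J -> SS | ii | MSS | aSa; M -> a | Jai

Nullable set: {M}.
J -> MSS: M nullable, giving MSS | SS.
Drop M -> λ.
Unchanged (no nullable symbols): S -> JS; S -> i; S -> ia; J -> aSa; J -> ii; M -> Jai; M -> a.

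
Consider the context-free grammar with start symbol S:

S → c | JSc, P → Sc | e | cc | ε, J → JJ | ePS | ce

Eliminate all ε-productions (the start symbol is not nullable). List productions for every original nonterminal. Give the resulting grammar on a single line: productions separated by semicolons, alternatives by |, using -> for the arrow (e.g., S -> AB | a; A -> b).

Nullable set: {P}.
J -> ePS: P nullable, giving ePS | eS.
Drop P -> ε.
Unchanged (no nullable symbols): S -> JSc; S -> c; J -> JJ; J -> ce; P -> Sc; P -> cc; P -> e.

S -> c | JSc; J -> JJ | ce | eS | ePS; P -> e | Sc | cc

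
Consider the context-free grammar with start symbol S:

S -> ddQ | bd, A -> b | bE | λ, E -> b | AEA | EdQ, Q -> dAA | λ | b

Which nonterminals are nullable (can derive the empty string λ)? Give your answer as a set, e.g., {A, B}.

{A, Q}

Directly nullable (have an ε-rule): {A, Q}.
Not nullable: E, S — each has a terminal in every rule's right-hand side or depends on a non-nullable symbol.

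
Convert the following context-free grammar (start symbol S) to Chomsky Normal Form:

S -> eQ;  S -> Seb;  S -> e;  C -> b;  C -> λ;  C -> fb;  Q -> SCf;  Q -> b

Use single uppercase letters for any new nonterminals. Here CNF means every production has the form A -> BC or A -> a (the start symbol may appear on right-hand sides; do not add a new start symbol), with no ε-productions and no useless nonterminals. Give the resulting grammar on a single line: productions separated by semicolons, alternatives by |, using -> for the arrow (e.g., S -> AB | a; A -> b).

S -> e | DQ | SF; A -> f; B -> b; C -> b | AB; D -> e; E -> CA; F -> DB; Q -> b | SA | SE

Nullable: {C}; after ε-elimination: S -> e | eQ | Seb; C -> b | fb; Q -> b | Sf | SCf.
No unit productions to eliminate.
TERM: introduce B -> b, D -> e, A -> f and substitute in every rule of length ≥2.
BIN: Q -> SCA becomes Q -> SE, E -> CA; S -> SDB becomes S -> SF, F -> DB.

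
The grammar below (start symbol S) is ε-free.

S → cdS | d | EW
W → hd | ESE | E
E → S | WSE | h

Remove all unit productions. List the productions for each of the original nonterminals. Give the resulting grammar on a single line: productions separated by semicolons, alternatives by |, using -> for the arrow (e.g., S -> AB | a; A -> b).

S -> d | EW | cdS; E -> d | h | EW | WSE | cdS; W -> d | h | EW | hd | ESE | WSE | cdS

Unit productions: E->S, W->E.
Unit pairs (A ⇒* B via units): (E,S), (W,E), (W,S).
S: inherits non-unit rules of {S} → EW | cdS | d.
E: inherits non-unit rules of {E, S} → EW | WSE | cdS | d | h.
W: inherits non-unit rules of {E, S, W} → ESE | EW | WSE | cdS | d | h | hd.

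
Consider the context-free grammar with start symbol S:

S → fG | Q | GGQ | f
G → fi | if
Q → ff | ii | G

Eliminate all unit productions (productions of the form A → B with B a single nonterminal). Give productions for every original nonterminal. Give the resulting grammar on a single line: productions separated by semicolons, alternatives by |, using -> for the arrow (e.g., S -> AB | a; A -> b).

Unit productions: Q->G, S->Q.
Unit pairs (A ⇒* B via units): (Q,G), (S,G), (S,Q).
S: inherits non-unit rules of {G, Q, S} → GGQ | f | fG | ff | fi | if | ii.
G: inherits non-unit rules of {G} → fi | if.
Q: inherits non-unit rules of {G, Q} → ff | fi | if | ii.

S -> f | fG | ff | fi | if | ii | GGQ; G -> fi | if; Q -> ff | fi | if | ii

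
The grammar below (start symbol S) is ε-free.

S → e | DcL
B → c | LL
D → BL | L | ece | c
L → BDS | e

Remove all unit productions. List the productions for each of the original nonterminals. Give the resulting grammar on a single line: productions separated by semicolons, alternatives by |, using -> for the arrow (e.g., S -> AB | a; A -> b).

Unit productions: D->L.
Unit pairs (A ⇒* B via units): (D,L).
S: inherits non-unit rules of {S} → DcL | e.
B: inherits non-unit rules of {B} → LL | c.
D: inherits non-unit rules of {D, L} → BDS | BL | c | e | ece.
L: inherits non-unit rules of {L} → BDS | e.

S -> e | DcL; B -> c | LL; D -> c | e | BL | BDS | ece; L -> e | BDS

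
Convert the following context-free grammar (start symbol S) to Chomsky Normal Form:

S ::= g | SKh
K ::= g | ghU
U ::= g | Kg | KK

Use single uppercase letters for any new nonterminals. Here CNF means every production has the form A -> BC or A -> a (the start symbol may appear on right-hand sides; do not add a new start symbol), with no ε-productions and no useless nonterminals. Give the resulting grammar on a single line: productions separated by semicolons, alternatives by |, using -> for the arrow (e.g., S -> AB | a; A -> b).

S -> g | SD; A -> g; B -> h; C -> BU; D -> KB; K -> g | AC; U -> g | KA | KK

No ε-productions.
No unit productions to eliminate.
TERM: introduce A -> g, B -> h and substitute in every rule of length ≥2.
BIN: K -> ABU becomes K -> AC, C -> BU; S -> SKB becomes S -> SD, D -> KB.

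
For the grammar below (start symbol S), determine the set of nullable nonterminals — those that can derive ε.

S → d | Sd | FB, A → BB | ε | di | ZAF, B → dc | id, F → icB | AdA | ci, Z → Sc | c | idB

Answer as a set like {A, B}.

{A}

Directly nullable (have an ε-rule): {A}.
Not nullable: B, F, S, Z — each has a terminal in every rule's right-hand side or depends on a non-nullable symbol.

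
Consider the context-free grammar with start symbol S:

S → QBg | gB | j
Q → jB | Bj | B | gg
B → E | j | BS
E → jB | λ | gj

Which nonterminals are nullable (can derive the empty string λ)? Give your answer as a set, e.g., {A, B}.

Directly nullable (have an ε-rule): {E}.
B is nullable via B -> E (every symbol on the right is already known nullable).
Q is nullable via Q -> B (every symbol on the right is already known nullable).
Not nullable: S — each has a terminal in every rule's right-hand side or depends on a non-nullable symbol.

{B, E, Q}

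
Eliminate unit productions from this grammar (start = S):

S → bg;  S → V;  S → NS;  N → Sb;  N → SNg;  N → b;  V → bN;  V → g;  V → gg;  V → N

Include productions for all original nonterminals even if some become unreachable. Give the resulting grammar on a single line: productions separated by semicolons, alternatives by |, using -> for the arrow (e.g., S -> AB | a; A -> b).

S -> b | g | NS | Sb | bN | bg | gg | SNg; N -> b | Sb | SNg; V -> b | g | Sb | bN | gg | SNg

Unit productions: S->V, V->N.
Unit pairs (A ⇒* B via units): (S,N), (S,V), (V,N).
S: inherits non-unit rules of {N, S, V} → NS | SNg | Sb | b | bN | bg | g | gg.
N: inherits non-unit rules of {N} → SNg | Sb | b.
V: inherits non-unit rules of {N, V} → SNg | Sb | b | bN | g | gg.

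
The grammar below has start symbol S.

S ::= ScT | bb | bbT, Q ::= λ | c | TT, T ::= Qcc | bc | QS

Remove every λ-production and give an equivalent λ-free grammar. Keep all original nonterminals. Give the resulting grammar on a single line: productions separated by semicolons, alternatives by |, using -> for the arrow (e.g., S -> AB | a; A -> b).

Nullable set: {Q}.
Drop Q -> λ.
T -> QS: Q nullable, giving QS | S.
T -> Qcc: Q nullable, giving Qcc | cc.
Unchanged (no nullable symbols): S -> ScT; S -> bb; S -> bbT; Q -> TT; Q -> c; T -> bc.

S -> bb | ScT | bbT; Q -> c | TT; T -> S | QS | bc | cc | Qcc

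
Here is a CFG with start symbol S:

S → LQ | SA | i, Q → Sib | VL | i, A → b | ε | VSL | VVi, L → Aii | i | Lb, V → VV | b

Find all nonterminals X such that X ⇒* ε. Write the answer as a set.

Directly nullable (have an ε-rule): {A}.
Not nullable: L, Q, S, V — each has a terminal in every rule's right-hand side or depends on a non-nullable symbol.

{A}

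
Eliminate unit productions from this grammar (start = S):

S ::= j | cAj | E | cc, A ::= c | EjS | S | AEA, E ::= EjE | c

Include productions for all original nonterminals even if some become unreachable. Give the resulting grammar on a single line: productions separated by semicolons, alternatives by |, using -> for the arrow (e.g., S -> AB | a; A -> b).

Unit productions: A->S, S->E.
Unit pairs (A ⇒* B via units): (A,E), (A,S), (S,E).
S: inherits non-unit rules of {E, S} → EjE | c | cAj | cc | j.
A: inherits non-unit rules of {A, E, S} → AEA | EjE | EjS | c | cAj | cc | j.
E: inherits non-unit rules of {E} → EjE | c.

S -> c | j | cc | EjE | cAj; A -> c | j | cc | AEA | EjE | EjS | cAj; E -> c | EjE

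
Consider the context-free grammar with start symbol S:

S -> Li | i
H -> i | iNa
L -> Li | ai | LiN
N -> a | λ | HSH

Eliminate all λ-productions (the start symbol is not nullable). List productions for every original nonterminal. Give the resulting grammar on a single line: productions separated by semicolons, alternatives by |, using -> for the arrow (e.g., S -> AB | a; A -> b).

S -> i | Li; H -> i | ia | iNa; L -> Li | ai | LiN; N -> a | HSH

Nullable set: {N}.
H -> iNa: N nullable, giving iNa | ia.
L -> LiN: N nullable, giving Li | LiN.
Drop N -> λ.
Unchanged (no nullable symbols): S -> Li; S -> i; H -> i; L -> Li; L -> ai; N -> HSH; N -> a.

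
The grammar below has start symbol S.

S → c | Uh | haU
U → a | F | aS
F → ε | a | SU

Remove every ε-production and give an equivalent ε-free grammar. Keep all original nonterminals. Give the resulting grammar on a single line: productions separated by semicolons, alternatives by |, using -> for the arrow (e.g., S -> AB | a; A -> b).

S -> c | h | Uh | ha | haU; F -> S | a | SU; U -> F | a | aS

Nullable set: {F, U}.
S -> Uh: U nullable, giving Uh | h.
S -> haU: U nullable, giving ha | haU.
Drop F -> ε.
F -> SU: U nullable, giving S | SU.
U -> F: F nullable, giving F.
Unchanged (no nullable symbols): S -> c; F -> a; U -> a; U -> aS.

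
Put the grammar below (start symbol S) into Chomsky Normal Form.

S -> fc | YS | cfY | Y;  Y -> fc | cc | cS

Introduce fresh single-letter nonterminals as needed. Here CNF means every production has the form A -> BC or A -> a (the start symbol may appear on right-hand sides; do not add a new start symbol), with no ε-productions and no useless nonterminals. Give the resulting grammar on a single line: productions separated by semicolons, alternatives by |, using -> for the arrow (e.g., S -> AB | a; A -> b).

No ε-productions.
After unit-elimination: S -> YS | cS | cc | fc | cfY; Y -> cS | cc | fc.
TERM: introduce A -> c, B -> f and substitute in every rule of length ≥2.
BIN: S -> ABY becomes S -> AC, C -> BY.

S -> AA | AC | AS | BA | YS; A -> c; B -> f; C -> BY; Y -> AA | AS | BA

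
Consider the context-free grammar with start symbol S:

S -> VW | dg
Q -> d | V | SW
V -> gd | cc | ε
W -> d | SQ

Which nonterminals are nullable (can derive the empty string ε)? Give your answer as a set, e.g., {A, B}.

{Q, V}

Directly nullable (have an ε-rule): {V}.
Q is nullable via Q -> V (every symbol on the right is already known nullable).
Not nullable: S, W — each has a terminal in every rule's right-hand side or depends on a non-nullable symbol.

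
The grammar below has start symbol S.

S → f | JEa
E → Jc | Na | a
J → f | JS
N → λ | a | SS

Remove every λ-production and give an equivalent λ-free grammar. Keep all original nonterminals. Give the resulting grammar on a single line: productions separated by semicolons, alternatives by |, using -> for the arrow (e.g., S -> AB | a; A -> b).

Nullable set: {N}.
E -> Na: N nullable, giving Na | a.
Drop N -> λ.
Unchanged (no nullable symbols): S -> JEa; S -> f; E -> Jc; E -> a; J -> JS; J -> f; N -> SS; N -> a.

S -> f | JEa; E -> a | Jc | Na; J -> f | JS; N -> a | SS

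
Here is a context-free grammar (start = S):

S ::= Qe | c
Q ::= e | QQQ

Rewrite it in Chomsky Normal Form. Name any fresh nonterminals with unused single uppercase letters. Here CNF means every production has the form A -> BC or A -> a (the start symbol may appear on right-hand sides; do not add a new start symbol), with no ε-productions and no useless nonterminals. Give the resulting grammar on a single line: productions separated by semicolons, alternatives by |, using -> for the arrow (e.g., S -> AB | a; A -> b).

S -> c | QA; A -> e; B -> QQ; Q -> e | QB

No ε-productions.
No unit productions to eliminate.
TERM: introduce A -> e and substitute in every rule of length ≥2.
BIN: Q -> QQQ becomes Q -> QB, B -> QQ.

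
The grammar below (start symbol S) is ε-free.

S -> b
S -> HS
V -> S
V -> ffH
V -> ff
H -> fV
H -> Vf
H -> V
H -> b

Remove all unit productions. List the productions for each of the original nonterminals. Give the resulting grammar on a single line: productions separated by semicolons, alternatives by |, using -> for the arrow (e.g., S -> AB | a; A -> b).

S -> b | HS; H -> b | HS | Vf | fV | ff | ffH; V -> b | HS | ff | ffH

Unit productions: H->V, V->S.
Unit pairs (A ⇒* B via units): (H,S), (H,V), (V,S).
S: inherits non-unit rules of {S} → HS | b.
H: inherits non-unit rules of {H, S, V} → HS | Vf | b | fV | ff | ffH.
V: inherits non-unit rules of {S, V} → HS | b | ff | ffH.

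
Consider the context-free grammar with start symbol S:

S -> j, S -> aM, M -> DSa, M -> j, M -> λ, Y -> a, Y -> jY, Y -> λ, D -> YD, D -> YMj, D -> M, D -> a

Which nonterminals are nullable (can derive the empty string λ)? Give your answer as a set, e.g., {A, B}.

Directly nullable (have an ε-rule): {M, Y}.
D is nullable via D -> M (every symbol on the right is already known nullable).
Not nullable: S — each has a terminal in every rule's right-hand side or depends on a non-nullable symbol.

{D, M, Y}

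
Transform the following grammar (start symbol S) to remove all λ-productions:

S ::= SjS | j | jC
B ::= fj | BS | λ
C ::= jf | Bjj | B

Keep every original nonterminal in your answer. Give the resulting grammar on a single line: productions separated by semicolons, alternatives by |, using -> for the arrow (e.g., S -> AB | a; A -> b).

Nullable set: {B, C}.
S -> jC: C nullable, giving j | jC.
Drop B -> λ.
B -> BS: B nullable, giving BS | S.
C -> B: B nullable, giving B.
C -> Bjj: B nullable, giving Bjj | jj.
Unchanged (no nullable symbols): S -> SjS; S -> j; B -> fj; C -> jf.

S -> j | jC | SjS; B -> S | BS | fj; C -> B | jf | jj | Bjj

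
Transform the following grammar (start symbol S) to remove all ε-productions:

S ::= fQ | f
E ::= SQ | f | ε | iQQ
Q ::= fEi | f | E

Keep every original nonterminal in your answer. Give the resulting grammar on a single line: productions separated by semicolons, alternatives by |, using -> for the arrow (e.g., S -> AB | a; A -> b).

Nullable set: {E, Q}.
S -> fQ: Q nullable, giving f | fQ.
Drop E -> ε.
E -> SQ: Q nullable, giving S | SQ.
E -> iQQ: Q, Q nullable, giving i | iQ | iQQ.
Q -> E: E nullable, giving E.
Q -> fEi: E nullable, giving fEi | fi.
Unchanged (no nullable symbols): S -> f; E -> f; Q -> f.

S -> f | fQ; E -> S | f | i | SQ | iQ | iQQ; Q -> E | f | fi | fEi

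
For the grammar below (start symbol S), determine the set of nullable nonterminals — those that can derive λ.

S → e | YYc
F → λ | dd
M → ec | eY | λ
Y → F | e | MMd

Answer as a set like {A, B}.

{F, M, Y}

Directly nullable (have an ε-rule): {F, M}.
Y is nullable via Y -> F (every symbol on the right is already known nullable).
Not nullable: S — each has a terminal in every rule's right-hand side or depends on a non-nullable symbol.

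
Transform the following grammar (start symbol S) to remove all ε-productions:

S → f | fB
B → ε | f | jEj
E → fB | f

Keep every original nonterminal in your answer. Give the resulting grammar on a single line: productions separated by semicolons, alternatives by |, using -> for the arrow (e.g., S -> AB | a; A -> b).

S -> f | fB; B -> f | jEj; E -> f | fB

Nullable set: {B}.
S -> fB: B nullable, giving f | fB.
Drop B -> ε.
E -> fB: B nullable, giving f | fB.
Unchanged (no nullable symbols): S -> f; B -> f; B -> jEj; E -> f.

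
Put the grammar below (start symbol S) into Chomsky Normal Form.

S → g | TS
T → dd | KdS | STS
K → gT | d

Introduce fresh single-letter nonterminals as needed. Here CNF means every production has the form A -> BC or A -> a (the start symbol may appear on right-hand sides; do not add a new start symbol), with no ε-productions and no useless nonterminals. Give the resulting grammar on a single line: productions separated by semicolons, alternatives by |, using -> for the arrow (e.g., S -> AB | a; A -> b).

No ε-productions.
No unit productions to eliminate.
TERM: introduce B -> d, A -> g and substitute in every rule of length ≥2.
BIN: T -> KBS becomes T -> KC, C -> BS; T -> STS becomes T -> SD, D -> TS.

S -> g | TS; A -> g; B -> d; C -> BS; D -> TS; K -> d | AT; T -> BB | KC | SD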